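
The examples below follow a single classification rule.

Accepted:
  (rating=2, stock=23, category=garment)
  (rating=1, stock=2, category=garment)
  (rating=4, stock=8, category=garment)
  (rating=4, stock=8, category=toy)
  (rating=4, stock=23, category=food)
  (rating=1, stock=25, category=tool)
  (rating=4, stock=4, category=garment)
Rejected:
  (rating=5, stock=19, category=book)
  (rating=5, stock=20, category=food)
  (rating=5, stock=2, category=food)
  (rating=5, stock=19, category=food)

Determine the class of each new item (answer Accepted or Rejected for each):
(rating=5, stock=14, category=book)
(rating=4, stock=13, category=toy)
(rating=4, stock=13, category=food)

The rule appears to be: rating ≤ 4.
(rating=5, stock=14, category=book): rating = 5, does not pass → Rejected.
(rating=4, stock=13, category=toy): rating = 4, qualifies → Accepted.
(rating=4, stock=13, category=food): rating = 4, qualifies → Accepted.

Rejected, Accepted, Accepted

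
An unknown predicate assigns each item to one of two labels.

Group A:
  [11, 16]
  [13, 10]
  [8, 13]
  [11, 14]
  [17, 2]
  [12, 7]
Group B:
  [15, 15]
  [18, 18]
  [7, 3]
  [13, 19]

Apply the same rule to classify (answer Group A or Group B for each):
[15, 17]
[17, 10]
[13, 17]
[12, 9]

The rule appears to be: sum is odd.

Group B, Group A, Group B, Group A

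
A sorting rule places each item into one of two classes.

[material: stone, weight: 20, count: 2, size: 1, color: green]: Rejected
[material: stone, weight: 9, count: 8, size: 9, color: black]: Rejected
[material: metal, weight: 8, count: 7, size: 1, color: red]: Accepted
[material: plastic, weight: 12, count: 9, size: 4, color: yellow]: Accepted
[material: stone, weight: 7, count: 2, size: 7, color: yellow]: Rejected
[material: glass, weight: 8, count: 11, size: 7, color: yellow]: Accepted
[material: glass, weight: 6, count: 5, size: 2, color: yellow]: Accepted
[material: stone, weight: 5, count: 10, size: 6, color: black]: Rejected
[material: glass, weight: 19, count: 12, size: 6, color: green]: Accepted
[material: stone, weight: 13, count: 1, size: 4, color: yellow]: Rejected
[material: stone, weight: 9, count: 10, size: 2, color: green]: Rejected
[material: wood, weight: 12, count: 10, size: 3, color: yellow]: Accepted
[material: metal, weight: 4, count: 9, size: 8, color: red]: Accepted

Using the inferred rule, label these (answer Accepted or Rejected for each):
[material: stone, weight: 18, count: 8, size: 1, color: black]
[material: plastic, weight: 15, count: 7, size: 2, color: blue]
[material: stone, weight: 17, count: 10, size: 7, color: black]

Rejected, Accepted, Rejected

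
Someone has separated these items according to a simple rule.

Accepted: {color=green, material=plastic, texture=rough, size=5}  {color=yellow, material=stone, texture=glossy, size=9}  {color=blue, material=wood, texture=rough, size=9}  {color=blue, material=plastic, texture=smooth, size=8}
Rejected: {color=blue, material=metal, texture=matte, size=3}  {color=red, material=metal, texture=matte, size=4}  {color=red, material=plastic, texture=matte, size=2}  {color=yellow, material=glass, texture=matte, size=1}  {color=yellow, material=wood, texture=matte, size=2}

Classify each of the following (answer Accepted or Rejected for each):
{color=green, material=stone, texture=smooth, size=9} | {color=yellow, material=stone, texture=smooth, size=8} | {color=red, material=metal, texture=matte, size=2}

Accepted, Accepted, Rejected

Every 'Accepted' example satisfies: size ≥ 5. None of the 'Rejected' examples do.
{color=green, material=stone, texture=smooth, size=9}: size = 9 — passes, so Accepted.
{color=yellow, material=stone, texture=smooth, size=8}: size = 8 — passes, so Accepted.
{color=red, material=metal, texture=matte, size=2}: size = 2 — lacks this property, so Rejected.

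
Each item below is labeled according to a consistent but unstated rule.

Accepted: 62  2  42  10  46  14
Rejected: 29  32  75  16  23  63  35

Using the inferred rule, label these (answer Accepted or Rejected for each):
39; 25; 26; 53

Rejected, Rejected, Accepted, Rejected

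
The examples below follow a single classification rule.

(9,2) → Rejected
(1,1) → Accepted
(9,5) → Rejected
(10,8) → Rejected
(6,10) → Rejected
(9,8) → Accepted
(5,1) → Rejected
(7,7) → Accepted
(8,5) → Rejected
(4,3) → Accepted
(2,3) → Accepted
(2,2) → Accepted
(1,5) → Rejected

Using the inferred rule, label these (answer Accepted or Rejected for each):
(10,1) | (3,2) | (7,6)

Rejected, Accepted, Accepted

Every 'Accepted' example satisfies: |first − second| ≤ 1. None of the 'Rejected' examples do.
(10,1): Rejected (|10−1| = 9).
(3,2): Accepted (|3−2| = 1).
(7,6): Accepted (|7−6| = 1).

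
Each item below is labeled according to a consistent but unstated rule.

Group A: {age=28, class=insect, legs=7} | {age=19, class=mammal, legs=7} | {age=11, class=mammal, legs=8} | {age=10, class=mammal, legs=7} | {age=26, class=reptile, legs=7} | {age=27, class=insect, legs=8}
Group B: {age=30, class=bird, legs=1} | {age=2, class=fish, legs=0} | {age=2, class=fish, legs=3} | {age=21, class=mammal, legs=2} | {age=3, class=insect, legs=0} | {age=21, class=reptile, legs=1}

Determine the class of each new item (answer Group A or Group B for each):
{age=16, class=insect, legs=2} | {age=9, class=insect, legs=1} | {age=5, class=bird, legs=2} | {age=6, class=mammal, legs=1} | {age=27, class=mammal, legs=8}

Group B, Group B, Group B, Group B, Group A

The distinguishing property — legs ≥ 7 — holds for all the 'Group A' cases and none of the 'Group B' cases.
{age=16, class=insect, legs=2} → legs = 2 → Group B. {age=9, class=insect, legs=1} → legs = 1 → Group B. {age=5, class=bird, legs=2} → legs = 2 → Group B. {age=6, class=mammal, legs=1} → legs = 1 → Group B. {age=27, class=mammal, legs=8} → legs = 8 → Group A.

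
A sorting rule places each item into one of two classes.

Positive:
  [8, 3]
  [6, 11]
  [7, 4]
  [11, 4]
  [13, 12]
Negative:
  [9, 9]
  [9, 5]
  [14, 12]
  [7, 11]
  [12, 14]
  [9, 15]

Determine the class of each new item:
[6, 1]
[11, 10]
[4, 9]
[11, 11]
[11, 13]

Positive, Positive, Positive, Negative, Negative

One predicate separates the groups cleanly: sum is odd.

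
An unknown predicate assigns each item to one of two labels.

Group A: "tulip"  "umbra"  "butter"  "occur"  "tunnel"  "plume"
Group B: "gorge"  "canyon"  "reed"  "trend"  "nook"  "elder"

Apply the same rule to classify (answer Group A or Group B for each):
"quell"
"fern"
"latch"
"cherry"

The rule appears to be: contains 'u'.
"quell": Group A (has 'u').
"fern": Group B (no 'u').
"latch": Group B (no 'u').
"cherry": Group B (no 'u').

Group A, Group B, Group B, Group B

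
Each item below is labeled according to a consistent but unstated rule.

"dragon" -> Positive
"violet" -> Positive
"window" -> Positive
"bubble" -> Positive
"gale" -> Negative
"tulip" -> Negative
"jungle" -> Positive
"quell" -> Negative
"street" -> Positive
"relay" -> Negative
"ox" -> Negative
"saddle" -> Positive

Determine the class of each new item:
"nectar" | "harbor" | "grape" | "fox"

Positive, Positive, Negative, Negative

The simplest hypothesis consistent with all the labels is: length 6.
"nectar": length 6, qualifies → Positive. "harbor": length 6, qualifies → Positive. "grape": length 5, fails the rule → Negative. "fox": length 3, fails the rule → Negative.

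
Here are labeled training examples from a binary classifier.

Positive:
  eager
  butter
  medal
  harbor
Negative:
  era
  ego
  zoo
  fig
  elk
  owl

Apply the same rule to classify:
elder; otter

A rule that fits every label: length ≥ 5 — true of each 'Positive' example, false of each 'Negative' one.
elder: Positive (length 5).
otter: Positive (length 5).

Positive, Positive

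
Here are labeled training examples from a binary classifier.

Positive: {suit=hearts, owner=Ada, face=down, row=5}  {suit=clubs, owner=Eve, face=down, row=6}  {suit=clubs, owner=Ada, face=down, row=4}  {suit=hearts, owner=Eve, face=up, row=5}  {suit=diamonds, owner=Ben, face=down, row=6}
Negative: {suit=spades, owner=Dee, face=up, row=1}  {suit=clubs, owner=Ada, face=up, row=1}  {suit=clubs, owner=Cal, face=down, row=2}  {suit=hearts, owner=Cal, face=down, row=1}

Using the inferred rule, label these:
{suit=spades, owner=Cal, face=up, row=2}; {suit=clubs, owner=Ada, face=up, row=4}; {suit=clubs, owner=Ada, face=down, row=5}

One predicate separates the groups cleanly: row ≥ 4.
{suit=spades, owner=Cal, face=up, row=2} — row = 2, hence Negative. {suit=clubs, owner=Ada, face=up, row=4} — row = 4, hence Positive. {suit=clubs, owner=Ada, face=down, row=5} — row = 5, hence Positive.

Negative, Positive, Positive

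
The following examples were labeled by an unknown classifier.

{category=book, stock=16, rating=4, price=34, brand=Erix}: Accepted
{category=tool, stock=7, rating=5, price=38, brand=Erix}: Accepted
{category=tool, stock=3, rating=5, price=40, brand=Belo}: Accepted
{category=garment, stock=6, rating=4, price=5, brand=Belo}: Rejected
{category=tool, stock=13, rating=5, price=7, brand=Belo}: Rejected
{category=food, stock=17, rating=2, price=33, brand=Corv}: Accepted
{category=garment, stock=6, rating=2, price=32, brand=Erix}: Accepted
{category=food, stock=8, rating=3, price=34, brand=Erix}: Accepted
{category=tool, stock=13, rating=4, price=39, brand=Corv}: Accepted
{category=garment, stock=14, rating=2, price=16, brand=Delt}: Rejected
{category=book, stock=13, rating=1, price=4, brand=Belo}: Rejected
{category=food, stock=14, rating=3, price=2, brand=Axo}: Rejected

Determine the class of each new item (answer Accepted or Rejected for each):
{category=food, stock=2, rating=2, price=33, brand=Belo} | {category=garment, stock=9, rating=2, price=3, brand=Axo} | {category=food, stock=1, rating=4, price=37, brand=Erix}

Accepted, Rejected, Accepted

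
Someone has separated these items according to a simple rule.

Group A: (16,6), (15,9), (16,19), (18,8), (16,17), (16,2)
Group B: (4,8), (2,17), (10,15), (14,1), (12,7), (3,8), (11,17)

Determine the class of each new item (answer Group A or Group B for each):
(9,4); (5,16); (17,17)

Group B, Group B, Group A

The common property of the 'Group A' items is: first ≥ 15. No 'Group B' item has it.
(9,4): Group B (first 9). (5,16): Group B (first 5). (17,17): Group A (first 17).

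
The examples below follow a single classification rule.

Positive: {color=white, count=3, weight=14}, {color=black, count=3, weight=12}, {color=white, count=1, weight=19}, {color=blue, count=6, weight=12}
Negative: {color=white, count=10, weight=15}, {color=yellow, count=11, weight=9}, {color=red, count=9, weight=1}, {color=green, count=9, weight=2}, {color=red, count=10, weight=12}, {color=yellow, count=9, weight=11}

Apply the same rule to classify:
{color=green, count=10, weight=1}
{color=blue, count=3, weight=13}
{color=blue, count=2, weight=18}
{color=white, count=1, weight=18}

The simplest hypothesis consistent with all the labels is: count ≤ 6.
{color=green, count=10, weight=1}: count = 10, does not satisfy this → Negative.
{color=blue, count=3, weight=13}: count = 3, satisfies this → Positive.
{color=blue, count=2, weight=18}: count = 2, satisfies this → Positive.
{color=white, count=1, weight=18}: count = 1, satisfies this → Positive.

Negative, Positive, Positive, Positive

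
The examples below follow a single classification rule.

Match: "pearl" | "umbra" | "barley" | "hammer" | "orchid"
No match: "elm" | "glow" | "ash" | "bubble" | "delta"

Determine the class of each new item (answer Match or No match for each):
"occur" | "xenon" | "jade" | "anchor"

Comparing the two groups points to one rule — contains 'r'.
"occur": Match (has 'r').
"xenon": No match (no 'r').
"jade": No match (no 'r').
"anchor": Match (has 'r').

Match, No match, No match, Match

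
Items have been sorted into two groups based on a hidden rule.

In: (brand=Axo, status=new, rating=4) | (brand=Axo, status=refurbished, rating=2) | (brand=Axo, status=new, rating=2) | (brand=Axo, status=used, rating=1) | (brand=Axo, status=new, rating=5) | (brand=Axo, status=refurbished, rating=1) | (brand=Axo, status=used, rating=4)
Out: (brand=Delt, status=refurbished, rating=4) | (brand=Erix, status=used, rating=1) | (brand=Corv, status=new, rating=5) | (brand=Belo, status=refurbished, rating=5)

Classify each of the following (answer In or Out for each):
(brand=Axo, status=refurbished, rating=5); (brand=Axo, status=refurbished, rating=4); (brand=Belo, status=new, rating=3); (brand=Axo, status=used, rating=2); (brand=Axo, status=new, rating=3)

The classifier is using: brand is Axo.

In, In, Out, In, In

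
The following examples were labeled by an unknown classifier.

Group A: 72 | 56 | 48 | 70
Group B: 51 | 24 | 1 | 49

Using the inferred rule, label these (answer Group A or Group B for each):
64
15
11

Group A, Group B, Group B

The rule appears to be: even AND at least 48.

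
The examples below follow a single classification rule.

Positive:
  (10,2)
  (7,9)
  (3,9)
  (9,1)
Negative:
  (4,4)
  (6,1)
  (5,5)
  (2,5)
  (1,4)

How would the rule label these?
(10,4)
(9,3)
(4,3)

Positive, Positive, Negative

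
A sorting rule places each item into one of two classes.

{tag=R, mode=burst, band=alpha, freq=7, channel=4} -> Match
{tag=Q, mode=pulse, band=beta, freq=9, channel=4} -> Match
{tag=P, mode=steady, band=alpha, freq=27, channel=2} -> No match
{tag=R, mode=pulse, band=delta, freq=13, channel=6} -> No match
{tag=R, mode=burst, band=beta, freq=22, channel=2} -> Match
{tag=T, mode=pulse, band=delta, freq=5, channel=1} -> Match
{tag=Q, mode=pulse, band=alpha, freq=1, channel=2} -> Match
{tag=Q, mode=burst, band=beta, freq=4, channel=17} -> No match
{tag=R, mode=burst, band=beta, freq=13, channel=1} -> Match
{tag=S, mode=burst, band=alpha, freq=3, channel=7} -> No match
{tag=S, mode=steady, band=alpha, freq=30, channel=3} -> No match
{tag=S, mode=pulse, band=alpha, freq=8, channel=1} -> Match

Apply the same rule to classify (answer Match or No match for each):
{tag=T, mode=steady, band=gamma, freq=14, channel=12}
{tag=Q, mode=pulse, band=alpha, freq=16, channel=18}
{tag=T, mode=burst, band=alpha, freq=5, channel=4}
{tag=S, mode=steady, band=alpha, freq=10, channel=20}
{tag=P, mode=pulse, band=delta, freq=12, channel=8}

No match, No match, Match, No match, No match

The distinguishing property — freq ≤ 22 AND channel ≤ 4 — holds for all the 'Match' cases and none of the 'No match' cases.
{tag=T, mode=steady, band=gamma, freq=14, channel=12} — freq = 14, channel = 12, hence No match. {tag=Q, mode=pulse, band=alpha, freq=16, channel=18} — freq = 16, channel = 18, hence No match. {tag=T, mode=burst, band=alpha, freq=5, channel=4} — freq = 5, channel = 4, hence Match. {tag=S, mode=steady, band=alpha, freq=10, channel=20} — freq = 10, channel = 20, hence No match. {tag=P, mode=pulse, band=delta, freq=12, channel=8} — freq = 12, channel = 8, hence No match.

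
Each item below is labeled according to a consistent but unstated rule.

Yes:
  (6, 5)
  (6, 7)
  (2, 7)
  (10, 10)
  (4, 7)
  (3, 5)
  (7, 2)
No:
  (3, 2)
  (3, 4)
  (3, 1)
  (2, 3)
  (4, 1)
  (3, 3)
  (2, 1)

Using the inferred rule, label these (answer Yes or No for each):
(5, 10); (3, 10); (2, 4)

Yes, Yes, No

The common property of the 'Yes' items is: sum ≥ 8. No 'No' item has it.
(5, 10): 5+10 = 15 — checks out, so Yes. (3, 10): 3+10 = 13 — checks out, so Yes. (2, 4): 2+4 = 6 — does not fit, so No.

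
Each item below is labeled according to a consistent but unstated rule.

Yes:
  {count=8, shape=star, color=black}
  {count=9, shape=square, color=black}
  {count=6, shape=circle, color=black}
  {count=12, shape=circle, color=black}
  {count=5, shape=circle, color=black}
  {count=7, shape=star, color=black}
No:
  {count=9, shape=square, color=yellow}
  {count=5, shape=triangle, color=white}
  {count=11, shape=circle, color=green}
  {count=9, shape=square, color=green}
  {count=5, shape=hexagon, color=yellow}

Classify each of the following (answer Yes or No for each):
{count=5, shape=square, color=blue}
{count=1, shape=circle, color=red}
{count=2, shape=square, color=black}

The distinguishing property — color is black — holds for all the 'Yes' cases and none of the 'No' cases.
No: {count=5, shape=square, color=blue}, since color is blue.
No: {count=1, shape=circle, color=red}, since color is red.
Yes: {count=2, shape=square, color=black}, since color is black.

No, No, Yes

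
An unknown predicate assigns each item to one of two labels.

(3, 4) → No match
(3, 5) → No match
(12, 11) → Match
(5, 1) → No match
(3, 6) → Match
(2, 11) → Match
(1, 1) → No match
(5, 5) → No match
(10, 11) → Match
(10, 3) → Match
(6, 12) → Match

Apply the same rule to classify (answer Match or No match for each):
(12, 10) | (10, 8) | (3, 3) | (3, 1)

Match, Match, No match, No match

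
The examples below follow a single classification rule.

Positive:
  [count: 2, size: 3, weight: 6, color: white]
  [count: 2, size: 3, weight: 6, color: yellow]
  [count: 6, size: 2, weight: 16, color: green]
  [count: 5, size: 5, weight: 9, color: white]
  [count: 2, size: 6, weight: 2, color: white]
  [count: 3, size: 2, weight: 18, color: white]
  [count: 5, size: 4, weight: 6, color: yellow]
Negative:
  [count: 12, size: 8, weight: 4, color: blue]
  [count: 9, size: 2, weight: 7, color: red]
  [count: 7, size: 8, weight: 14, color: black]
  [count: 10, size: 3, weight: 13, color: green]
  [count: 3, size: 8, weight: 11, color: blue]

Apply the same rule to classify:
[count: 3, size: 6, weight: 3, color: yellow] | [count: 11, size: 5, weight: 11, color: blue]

Positive, Negative

The classifier is using: count ≤ 6 AND size ≤ 6.
[count: 3, size: 6, weight: 3, color: yellow]: count = 3, size = 6, meets the rule → Positive. [count: 11, size: 5, weight: 11, color: blue]: count = 11, size = 5, does not fit → Negative.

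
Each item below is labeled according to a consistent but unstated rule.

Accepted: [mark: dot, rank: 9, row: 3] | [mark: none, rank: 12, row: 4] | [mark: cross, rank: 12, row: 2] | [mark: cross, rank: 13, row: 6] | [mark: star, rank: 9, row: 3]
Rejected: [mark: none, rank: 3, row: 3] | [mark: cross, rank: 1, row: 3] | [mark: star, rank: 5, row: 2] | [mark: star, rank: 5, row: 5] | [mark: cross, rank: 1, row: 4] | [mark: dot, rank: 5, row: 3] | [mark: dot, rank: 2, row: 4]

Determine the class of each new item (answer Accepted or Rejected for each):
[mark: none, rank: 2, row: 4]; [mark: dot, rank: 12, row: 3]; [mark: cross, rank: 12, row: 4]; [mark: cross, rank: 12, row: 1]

Rejected, Accepted, Accepted, Accepted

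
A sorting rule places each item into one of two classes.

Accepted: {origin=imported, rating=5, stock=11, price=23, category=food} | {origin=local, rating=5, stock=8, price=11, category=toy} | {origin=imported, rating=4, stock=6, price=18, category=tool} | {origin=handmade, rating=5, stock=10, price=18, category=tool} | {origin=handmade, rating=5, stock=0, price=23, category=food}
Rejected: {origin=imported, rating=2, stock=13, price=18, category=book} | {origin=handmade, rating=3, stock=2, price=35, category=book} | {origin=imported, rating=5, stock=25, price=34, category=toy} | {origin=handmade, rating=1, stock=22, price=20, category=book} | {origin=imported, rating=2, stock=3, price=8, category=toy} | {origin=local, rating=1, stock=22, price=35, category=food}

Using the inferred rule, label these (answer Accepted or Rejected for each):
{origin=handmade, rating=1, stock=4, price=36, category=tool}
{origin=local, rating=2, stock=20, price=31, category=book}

The rule appears to be: price ≤ 23 AND rating ≥ 3.

Rejected, Rejected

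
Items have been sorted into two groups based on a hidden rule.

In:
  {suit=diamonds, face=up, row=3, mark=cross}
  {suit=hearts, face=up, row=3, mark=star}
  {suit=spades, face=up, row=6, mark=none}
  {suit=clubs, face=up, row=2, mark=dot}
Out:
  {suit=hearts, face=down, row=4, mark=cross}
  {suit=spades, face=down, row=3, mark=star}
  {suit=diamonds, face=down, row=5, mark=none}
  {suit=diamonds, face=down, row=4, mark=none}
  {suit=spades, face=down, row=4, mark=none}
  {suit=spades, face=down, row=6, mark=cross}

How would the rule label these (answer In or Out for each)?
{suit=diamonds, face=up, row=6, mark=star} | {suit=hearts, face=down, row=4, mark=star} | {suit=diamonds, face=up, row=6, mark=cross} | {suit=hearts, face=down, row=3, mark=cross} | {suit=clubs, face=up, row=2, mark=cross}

In, Out, In, Out, In

The classifier is using: face is up.
{suit=diamonds, face=up, row=6, mark=star} — face is up, hence In.
{suit=hearts, face=down, row=4, mark=star} — face is down, hence Out.
{suit=diamonds, face=up, row=6, mark=cross} — face is up, hence In.
{suit=hearts, face=down, row=3, mark=cross} — face is down, hence Out.
{suit=clubs, face=up, row=2, mark=cross} — face is up, hence In.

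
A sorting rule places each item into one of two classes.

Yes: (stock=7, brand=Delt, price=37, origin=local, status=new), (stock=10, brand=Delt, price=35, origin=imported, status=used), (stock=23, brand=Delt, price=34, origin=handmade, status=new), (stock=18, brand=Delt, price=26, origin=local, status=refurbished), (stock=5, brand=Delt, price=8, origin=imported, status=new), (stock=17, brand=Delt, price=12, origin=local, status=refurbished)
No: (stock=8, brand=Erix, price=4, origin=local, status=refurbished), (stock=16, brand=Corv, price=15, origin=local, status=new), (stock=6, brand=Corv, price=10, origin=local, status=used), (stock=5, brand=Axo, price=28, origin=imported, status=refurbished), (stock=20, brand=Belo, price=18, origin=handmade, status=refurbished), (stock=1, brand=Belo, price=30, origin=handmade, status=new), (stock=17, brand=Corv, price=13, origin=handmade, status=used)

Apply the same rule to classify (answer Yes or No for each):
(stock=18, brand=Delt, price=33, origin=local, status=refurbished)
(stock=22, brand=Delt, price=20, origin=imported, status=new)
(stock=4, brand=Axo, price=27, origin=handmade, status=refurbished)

The pattern is that an item is 'Yes' exactly when: brand is Delt.
(stock=18, brand=Delt, price=33, origin=local, status=refurbished): Yes (brand is Delt).
(stock=22, brand=Delt, price=20, origin=imported, status=new): Yes (brand is Delt).
(stock=4, brand=Axo, price=27, origin=handmade, status=refurbished): No (brand is Axo).

Yes, Yes, No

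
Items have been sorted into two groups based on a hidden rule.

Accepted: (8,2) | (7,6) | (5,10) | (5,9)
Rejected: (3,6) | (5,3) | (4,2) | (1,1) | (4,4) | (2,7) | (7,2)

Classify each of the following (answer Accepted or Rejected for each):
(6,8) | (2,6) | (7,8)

Accepted, Rejected, Accepted

The rule appears to be: sum ≥ 10.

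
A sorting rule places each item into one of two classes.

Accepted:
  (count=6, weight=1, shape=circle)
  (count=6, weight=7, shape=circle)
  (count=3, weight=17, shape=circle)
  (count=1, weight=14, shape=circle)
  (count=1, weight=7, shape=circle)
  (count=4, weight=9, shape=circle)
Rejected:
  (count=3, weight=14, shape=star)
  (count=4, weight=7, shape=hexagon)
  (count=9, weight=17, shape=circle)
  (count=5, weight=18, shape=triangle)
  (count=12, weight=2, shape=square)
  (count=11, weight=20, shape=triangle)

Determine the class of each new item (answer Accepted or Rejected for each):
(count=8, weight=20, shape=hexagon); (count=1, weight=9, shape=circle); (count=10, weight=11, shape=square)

Rejected, Accepted, Rejected

The classifier is using: shape is circle AND count ≤ 6.
(count=8, weight=20, shape=hexagon): shape is hexagon, count = 8 — fails this test, so Rejected. (count=1, weight=9, shape=circle): shape is circle, count = 1 — has this property, so Accepted. (count=10, weight=11, shape=square): shape is square, count = 10 — fails this test, so Rejected.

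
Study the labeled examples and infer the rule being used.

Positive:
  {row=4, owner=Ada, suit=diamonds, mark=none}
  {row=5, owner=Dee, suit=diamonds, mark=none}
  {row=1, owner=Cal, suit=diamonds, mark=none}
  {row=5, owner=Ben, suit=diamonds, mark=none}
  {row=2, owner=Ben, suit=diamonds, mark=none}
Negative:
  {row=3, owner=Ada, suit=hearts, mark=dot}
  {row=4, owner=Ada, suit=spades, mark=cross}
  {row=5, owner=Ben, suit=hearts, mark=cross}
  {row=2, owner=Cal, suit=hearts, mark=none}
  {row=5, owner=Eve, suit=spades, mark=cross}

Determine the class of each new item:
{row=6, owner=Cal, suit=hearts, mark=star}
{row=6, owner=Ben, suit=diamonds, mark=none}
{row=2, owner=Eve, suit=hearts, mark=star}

Negative, Positive, Negative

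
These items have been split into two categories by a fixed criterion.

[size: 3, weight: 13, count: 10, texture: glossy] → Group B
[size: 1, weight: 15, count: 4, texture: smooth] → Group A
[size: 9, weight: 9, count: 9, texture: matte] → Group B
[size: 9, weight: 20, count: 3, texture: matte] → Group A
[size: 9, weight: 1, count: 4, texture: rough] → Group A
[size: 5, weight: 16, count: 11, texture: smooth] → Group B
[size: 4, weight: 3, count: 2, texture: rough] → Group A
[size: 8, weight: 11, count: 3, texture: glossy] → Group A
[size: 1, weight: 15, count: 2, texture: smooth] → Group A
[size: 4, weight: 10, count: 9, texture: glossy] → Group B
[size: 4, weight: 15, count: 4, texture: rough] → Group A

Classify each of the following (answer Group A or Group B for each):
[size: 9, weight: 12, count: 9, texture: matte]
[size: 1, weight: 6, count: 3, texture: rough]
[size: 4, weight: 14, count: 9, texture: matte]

A rule that fits every label: count ≤ 4 — true of each 'Group A' example, false of each 'Group B' one.
[size: 9, weight: 12, count: 9, texture: matte]: Group B (count = 9). [size: 1, weight: 6, count: 3, texture: rough]: Group A (count = 3). [size: 4, weight: 14, count: 9, texture: matte]: Group B (count = 9).

Group B, Group A, Group B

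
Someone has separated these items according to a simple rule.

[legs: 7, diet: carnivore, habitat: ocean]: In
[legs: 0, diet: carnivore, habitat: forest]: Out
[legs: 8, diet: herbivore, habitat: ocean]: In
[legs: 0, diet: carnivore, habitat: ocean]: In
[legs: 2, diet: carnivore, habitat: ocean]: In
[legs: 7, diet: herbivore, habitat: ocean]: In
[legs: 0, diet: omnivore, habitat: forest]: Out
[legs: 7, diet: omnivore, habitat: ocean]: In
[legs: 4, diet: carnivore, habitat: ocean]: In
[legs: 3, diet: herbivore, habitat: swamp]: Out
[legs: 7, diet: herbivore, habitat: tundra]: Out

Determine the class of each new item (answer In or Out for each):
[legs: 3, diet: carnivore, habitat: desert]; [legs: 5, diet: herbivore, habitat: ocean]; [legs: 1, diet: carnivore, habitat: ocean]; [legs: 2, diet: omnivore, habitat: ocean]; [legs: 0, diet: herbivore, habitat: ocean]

Out, In, In, In, In

Rule: habitat is ocean. This holds for each 'In' example and fails for each 'Out' one.
Out: [legs: 3, diet: carnivore, habitat: desert], since habitat is desert. In: [legs: 5, diet: herbivore, habitat: ocean], since habitat is ocean. In: [legs: 1, diet: carnivore, habitat: ocean], since habitat is ocean. In: [legs: 2, diet: omnivore, habitat: ocean], since habitat is ocean. In: [legs: 0, diet: herbivore, habitat: ocean], since habitat is ocean.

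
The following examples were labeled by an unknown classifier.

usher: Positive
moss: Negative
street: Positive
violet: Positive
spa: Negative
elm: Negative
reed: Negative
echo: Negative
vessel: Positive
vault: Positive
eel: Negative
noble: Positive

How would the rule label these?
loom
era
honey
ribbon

Negative, Negative, Positive, Positive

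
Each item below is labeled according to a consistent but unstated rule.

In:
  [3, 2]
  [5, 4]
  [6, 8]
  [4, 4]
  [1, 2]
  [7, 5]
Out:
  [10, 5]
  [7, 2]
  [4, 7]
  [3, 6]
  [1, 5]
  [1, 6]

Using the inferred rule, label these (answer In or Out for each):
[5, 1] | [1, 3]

Every 'In' example satisfies: |first − second| ≤ 2. None of the 'Out' examples do.
Out: [5, 1], since |5−1| = 4.
In: [1, 3], since |1−3| = 2.

Out, In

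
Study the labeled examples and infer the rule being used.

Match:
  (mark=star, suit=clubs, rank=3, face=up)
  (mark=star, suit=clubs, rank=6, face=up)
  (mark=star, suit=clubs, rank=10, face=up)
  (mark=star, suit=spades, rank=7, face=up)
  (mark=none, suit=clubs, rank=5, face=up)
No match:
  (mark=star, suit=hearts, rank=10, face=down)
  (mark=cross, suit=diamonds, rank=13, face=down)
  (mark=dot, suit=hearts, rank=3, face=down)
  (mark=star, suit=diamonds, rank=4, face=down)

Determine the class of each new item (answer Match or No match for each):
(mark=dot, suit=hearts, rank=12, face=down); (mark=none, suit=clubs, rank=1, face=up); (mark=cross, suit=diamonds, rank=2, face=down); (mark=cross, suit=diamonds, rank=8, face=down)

No match, Match, No match, No match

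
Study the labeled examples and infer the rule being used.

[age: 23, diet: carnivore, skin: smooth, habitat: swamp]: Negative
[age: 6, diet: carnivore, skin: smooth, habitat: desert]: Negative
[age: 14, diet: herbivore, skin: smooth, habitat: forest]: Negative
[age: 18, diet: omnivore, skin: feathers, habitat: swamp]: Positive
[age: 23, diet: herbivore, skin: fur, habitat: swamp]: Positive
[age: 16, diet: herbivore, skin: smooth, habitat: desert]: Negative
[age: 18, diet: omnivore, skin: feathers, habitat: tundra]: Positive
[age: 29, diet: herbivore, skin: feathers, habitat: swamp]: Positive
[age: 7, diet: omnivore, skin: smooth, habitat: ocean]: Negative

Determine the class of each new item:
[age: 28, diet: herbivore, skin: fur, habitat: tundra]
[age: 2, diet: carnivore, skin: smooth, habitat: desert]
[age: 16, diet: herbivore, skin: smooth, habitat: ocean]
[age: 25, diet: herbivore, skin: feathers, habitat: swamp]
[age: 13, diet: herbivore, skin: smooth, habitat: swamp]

Comparing the two groups points to one rule — skin is not smooth.
[age: 28, diet: herbivore, skin: fur, habitat: tundra]: Positive (skin is fur). [age: 2, diet: carnivore, skin: smooth, habitat: desert]: Negative (skin is smooth). [age: 16, diet: herbivore, skin: smooth, habitat: ocean]: Negative (skin is smooth). [age: 25, diet: herbivore, skin: feathers, habitat: swamp]: Positive (skin is feathers). [age: 13, diet: herbivore, skin: smooth, habitat: swamp]: Negative (skin is smooth).

Positive, Negative, Negative, Positive, Negative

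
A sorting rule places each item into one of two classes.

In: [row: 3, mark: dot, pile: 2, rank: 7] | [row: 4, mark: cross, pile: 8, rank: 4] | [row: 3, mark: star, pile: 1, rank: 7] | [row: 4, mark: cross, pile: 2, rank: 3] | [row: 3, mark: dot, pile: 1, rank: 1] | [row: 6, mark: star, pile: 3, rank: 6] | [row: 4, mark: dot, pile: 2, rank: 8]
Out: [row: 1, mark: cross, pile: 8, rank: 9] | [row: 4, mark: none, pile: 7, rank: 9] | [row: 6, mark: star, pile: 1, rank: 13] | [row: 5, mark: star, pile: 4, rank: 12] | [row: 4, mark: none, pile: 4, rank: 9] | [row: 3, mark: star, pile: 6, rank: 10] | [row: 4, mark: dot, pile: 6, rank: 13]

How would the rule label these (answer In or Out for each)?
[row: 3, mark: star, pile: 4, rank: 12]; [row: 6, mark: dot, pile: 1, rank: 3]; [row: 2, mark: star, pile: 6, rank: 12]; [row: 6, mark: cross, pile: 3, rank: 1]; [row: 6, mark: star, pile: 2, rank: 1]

Out, In, Out, In, In

One predicate separates the groups cleanly: rank ≤ 8.
[row: 3, mark: star, pile: 4, rank: 12]: Out (rank = 12).
[row: 6, mark: dot, pile: 1, rank: 3]: In (rank = 3).
[row: 2, mark: star, pile: 6, rank: 12]: Out (rank = 12).
[row: 6, mark: cross, pile: 3, rank: 1]: In (rank = 1).
[row: 6, mark: star, pile: 2, rank: 1]: In (rank = 1).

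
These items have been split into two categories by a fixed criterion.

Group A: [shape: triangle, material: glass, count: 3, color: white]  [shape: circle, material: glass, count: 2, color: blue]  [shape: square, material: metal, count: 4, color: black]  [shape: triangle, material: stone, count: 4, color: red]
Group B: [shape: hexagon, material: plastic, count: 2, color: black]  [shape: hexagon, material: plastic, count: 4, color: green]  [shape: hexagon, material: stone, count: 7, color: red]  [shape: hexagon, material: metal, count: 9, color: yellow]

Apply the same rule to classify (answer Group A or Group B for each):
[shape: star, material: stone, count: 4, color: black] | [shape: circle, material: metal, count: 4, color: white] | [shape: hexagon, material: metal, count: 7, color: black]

The distinguishing property — shape is not hexagon — holds for all the 'Group A' cases and none of the 'Group B' cases.
[shape: star, material: stone, count: 4, color: black]: shape is star, matches → Group A. [shape: circle, material: metal, count: 4, color: white]: shape is circle, matches → Group A. [shape: hexagon, material: metal, count: 7, color: black]: shape is hexagon, does not fit → Group B.

Group A, Group A, Group B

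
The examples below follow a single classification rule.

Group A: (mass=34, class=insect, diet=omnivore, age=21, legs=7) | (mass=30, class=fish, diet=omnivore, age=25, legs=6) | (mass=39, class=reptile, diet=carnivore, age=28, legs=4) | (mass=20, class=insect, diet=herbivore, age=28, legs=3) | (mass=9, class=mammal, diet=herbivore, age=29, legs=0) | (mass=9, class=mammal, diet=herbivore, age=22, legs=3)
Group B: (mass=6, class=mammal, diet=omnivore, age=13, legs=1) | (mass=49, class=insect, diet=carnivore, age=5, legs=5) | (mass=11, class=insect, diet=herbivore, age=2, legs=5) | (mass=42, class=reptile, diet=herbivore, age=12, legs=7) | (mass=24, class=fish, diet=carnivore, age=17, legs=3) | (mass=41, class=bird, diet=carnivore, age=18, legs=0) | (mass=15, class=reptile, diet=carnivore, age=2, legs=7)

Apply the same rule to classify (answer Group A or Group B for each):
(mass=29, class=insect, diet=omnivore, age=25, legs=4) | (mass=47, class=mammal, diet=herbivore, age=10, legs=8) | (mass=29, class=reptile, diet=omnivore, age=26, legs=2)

Group A, Group B, Group A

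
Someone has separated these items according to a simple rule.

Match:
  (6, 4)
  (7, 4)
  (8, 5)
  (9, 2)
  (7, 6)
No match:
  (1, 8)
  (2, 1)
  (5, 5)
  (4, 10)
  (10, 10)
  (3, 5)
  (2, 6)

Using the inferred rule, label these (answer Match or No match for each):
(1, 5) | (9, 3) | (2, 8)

No match, Match, No match

The common property of the 'Match' items is: first > second AND sum ≥ 8. No 'No match' item has it.
(1, 5): 1 < 5, 1+5 = 6 — doesn't match, so No match. (9, 3): 9 > 3, 9+3 = 12 — passes, so Match. (2, 8): 2 < 8, 2+8 = 10 — doesn't match, so No match.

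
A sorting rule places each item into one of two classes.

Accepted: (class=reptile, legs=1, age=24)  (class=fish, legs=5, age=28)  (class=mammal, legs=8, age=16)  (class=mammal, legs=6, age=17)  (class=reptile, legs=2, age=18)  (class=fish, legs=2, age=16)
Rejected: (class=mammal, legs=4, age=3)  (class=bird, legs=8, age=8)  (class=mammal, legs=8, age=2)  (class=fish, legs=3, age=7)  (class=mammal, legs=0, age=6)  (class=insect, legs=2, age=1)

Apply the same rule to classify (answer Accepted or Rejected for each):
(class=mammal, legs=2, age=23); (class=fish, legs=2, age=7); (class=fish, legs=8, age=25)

Accepted, Rejected, Accepted

One predicate separates the groups cleanly: age ≥ 16.
(class=mammal, legs=2, age=23): age = 23, satisfies this → Accepted. (class=fish, legs=2, age=7): age = 7, does not fit → Rejected. (class=fish, legs=8, age=25): age = 25, satisfies this → Accepted.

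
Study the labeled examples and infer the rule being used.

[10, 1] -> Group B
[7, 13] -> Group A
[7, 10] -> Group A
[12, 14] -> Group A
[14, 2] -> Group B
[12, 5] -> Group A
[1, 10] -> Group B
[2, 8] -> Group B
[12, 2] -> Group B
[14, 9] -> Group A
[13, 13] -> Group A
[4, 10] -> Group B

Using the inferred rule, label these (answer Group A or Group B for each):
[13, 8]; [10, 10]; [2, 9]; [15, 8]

Group A, Group A, Group B, Group A

The simplest hypothesis consistent with all the labels is: sum ≥ 17.
[13, 8] — 13+8 = 21, hence Group A. [10, 10] — 10+10 = 20, hence Group A. [2, 9] — 2+9 = 11, hence Group B. [15, 8] — 15+8 = 23, hence Group A.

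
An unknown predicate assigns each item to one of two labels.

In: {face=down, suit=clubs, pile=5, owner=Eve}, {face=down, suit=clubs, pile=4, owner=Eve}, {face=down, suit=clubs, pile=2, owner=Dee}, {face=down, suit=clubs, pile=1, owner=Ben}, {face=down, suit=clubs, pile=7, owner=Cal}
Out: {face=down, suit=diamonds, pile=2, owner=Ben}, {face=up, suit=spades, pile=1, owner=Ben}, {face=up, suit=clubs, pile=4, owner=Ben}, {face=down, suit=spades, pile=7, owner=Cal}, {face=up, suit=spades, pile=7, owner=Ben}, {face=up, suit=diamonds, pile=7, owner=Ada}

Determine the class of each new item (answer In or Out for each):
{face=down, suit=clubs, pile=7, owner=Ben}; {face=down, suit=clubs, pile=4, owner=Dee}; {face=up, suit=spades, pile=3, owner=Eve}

The distinguishing property — face is down AND suit is clubs — holds for all the 'In' cases and none of the 'Out' cases.
{face=down, suit=clubs, pile=7, owner=Ben}: In (face is down, suit is clubs). {face=down, suit=clubs, pile=4, owner=Dee}: In (face is down, suit is clubs). {face=up, suit=spades, pile=3, owner=Eve}: Out (face is up, suit is spades).

In, In, Out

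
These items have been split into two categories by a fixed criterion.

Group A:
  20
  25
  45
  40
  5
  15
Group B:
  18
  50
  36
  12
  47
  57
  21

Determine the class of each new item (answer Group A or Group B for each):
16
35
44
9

The pattern is that an item is 'Group A' exactly when: multiple of 5 AND at most 45.

Group B, Group A, Group B, Group B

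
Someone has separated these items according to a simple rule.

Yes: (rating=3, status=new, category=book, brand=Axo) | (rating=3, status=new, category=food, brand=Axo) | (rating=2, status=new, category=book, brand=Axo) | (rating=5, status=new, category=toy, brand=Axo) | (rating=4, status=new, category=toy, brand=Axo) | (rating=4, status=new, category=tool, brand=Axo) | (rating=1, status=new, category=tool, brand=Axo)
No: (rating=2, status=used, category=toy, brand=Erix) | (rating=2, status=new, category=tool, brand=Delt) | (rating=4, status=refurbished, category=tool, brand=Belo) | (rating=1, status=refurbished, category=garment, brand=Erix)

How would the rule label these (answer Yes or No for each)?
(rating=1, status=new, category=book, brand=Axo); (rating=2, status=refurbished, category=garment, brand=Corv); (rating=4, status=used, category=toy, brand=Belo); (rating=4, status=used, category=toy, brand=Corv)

One predicate separates the groups cleanly: brand is Axo.
(rating=1, status=new, category=book, brand=Axo): Yes (brand is Axo). (rating=2, status=refurbished, category=garment, brand=Corv): No (brand is Corv). (rating=4, status=used, category=toy, brand=Belo): No (brand is Belo). (rating=4, status=used, category=toy, brand=Corv): No (brand is Corv).

Yes, No, No, No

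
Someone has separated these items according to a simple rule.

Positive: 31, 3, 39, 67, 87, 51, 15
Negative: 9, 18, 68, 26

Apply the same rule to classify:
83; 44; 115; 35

The distinguishing property — ≡ 3 (mod 4) — holds for all the 'Positive' cases and none of the 'Negative' cases.

Positive, Negative, Positive, Positive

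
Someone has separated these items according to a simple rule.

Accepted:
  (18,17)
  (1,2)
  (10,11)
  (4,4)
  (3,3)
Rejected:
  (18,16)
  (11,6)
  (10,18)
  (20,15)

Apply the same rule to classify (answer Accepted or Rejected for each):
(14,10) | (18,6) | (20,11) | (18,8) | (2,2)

One predicate separates the groups cleanly: |first − second| ≤ 1.
(14,10): |14−10| = 4, does not fit → Rejected. (18,6): |18−6| = 12, does not fit → Rejected. (20,11): |20−11| = 9, does not fit → Rejected. (18,8): |18−8| = 10, does not fit → Rejected. (2,2): |2−2| = 0, checks out → Accepted.

Rejected, Rejected, Rejected, Rejected, Accepted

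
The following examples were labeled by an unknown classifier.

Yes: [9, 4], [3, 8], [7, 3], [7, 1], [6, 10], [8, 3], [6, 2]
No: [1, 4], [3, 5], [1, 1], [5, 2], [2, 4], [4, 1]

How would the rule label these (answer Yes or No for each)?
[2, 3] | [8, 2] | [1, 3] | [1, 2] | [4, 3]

All 'Yes' examples share one property — max ≥ 6 — and every 'No' example lacks it.
[2, 3] — max 3, hence No. [8, 2] — max 8, hence Yes. [1, 3] — max 3, hence No. [1, 2] — max 2, hence No. [4, 3] — max 4, hence No.

No, Yes, No, No, No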